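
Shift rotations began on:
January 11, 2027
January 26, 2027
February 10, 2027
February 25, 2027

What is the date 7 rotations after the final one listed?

June 10, 2027

The spacing is 15, 15, 15 days — always 15 days.
February 25, 2027 + 15 days = March 12, 2027.
March 12, 2027 + 15 days = March 27, 2027.
March 27, 2027 + 15 days = April 11, 2027.
April 11, 2027 + 15 days = April 26, 2027.
April 26, 2027 + 15 days = May 11, 2027.
May 11, 2027 + 15 days = May 26, 2027.
May 26, 2027 + 15 days = June 10, 2027.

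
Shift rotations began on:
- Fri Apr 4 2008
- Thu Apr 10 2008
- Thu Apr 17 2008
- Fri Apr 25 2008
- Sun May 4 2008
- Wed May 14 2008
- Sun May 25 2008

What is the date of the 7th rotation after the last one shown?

Sun Sep 7 2008

Intervals are 6, 7, 8, 9, 10, 11 days — an arithmetic progression with common difference 1.
Next gap: 12 days. Sun May 25 2008 + 12 days = Fri Jun 6 2008.
Next gap: 13 days. Fri Jun 6 2008 + 13 days = Thu Jun 19 2008.
Next gap: 14 days. Thu Jun 19 2008 + 14 days = Thu Jul 3 2008.
Next gap: 15 days. Thu Jul 3 2008 + 15 days = Fri Jul 18 2008.
Next gap: 16 days. Fri Jul 18 2008 + 16 days = Sun Aug 3 2008.
Next gap: 17 days. Sun Aug 3 2008 + 17 days = Wed Aug 20 2008.
Next gap: 18 days. Wed Aug 20 2008 + 18 days = Sun Sep 7 2008.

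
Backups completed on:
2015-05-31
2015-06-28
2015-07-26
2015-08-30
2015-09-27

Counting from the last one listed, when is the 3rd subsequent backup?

2015-12-27

All Sundays; the gaps (28, 28, 35, 28) vary with month length.
This is the last Sunday of each month.
Last Sunday of October 2015: 2015-10-25.
Last Sunday of November 2015: 2015-11-29.
December 2015 ends with Sunday 2015-12-27.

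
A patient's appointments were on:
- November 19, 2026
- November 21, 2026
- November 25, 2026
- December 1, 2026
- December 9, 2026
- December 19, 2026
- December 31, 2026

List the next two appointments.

January 14, 2027; January 30, 2027

The spacing grows by 2 each time: 2, 4, 6, 8, 10, 12 days.
Next gap: 14 days. December 31, 2026 + 14 days = January 14, 2027.
Next gap: 16 days. January 14, 2027 + 16 days = January 30, 2027.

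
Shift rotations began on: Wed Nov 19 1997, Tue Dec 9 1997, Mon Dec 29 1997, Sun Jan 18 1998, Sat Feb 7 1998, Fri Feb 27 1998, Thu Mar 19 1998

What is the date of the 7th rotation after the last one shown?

Gaps between consecutive events: 20, 20, 20, 20, 20, 20 days — a constant 20-day interval.
Thu Mar 19 1998 + 20 days = Wed Apr 8 1998.
Wed Apr 8 1998 + 20 days = Tue Apr 28 1998.
Tue Apr 28 1998 + 20 days = Mon May 18 1998.
Mon May 18 1998 + 20 days = Sun Jun 7 1998.
Sun Jun 7 1998 + 20 days = Sat Jun 27 1998.
Sat Jun 27 1998 + 20 days = Fri Jul 17 1998.
Fri Jul 17 1998 + 20 days = Thu Aug 6 1998.

Thu Aug 6 1998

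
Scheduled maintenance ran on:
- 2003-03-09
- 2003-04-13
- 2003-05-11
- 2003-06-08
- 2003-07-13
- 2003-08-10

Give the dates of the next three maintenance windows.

All dates are Sundays, 35, 28, 28, 35, 28 days apart.
Specifically, the 2nd Sunday of each month.
September 2003 — 2nd Sunday is 2003-09-14.
October 2003 — 2nd Sunday is 2003-10-12.
2nd Sunday of November 2003: 2003-11-09.

2003-09-14, 2003-10-12, 2003-11-09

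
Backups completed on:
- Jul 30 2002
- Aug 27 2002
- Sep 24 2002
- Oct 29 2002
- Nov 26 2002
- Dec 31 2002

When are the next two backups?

These are Tuesdays with 28, 28, 35, 28, 35-day gaps.
Each is the final Tuesday of its month — Jul 30 2002 is past the 28th, so '4th Tuesday' doesn't fit.
Last Tuesday of January 2003: Jan 28 2003.
February 2003 ends with Tuesday Feb 25 2003.

Jan 28 2003, Feb 25 2003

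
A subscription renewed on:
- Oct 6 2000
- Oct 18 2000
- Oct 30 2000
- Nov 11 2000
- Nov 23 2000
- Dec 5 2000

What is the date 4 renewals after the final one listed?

Jan 22 2001

Gaps between consecutive events: 12, 12, 12, 12, 12 days — a constant 12-day interval.
Dec 5 2000 + 12 days = Dec 17 2000.
Dec 17 2000 + 12 days = Dec 29 2000.
Dec 29 2000 + 12 days = Jan 10 2001.
Jan 10 2001 + 12 days = Jan 22 2001.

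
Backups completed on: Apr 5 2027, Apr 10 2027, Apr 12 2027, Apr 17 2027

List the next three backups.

Apr 19 2027, Apr 24 2027, Apr 26 2027

The gap pattern 5, 2, 5 repeats every 2 events.
These are the Mondays and Saturdays of each week.
Next Monday: Apr 19 2027.
Next Saturday: Apr 24 2027.
Next Monday: Apr 26 2027.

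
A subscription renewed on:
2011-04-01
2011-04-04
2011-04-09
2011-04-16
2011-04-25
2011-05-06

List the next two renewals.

2011-05-19, 2011-06-03

Intervals are 3, 5, 7, 9, 11 days — an arithmetic progression with common difference 2.
Next gap: 13 days. 2011-05-06 + 13 days = 2011-05-19.
Next gap: 15 days. 2011-05-19 + 15 days = 2011-06-03.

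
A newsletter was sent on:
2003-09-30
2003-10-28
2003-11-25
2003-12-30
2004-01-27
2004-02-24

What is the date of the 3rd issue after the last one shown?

These are Tuesdays with 28, 28, 35, 28, 28-day gaps.
Each is the final Tuesday of its month — 2003-09-30 is past the 28th, so '4th Tuesday' doesn't fit.
March 2004 ends with Tuesday 2004-03-30.
Last Tuesday of April 2004: 2004-04-27.
Last Tuesday of May 2004: 2004-05-25.

2004-05-25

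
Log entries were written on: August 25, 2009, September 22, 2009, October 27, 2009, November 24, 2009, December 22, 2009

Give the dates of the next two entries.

January 26, 2010; February 23, 2010

These are Tuesdays at 28- or 35-day spacing (28, 35, 28, 28).
The pattern: 4th Tuesday of the month.
January 2010 — 4th Tuesday is January 26, 2010.
4th Tuesday of February 2010: February 23, 2010.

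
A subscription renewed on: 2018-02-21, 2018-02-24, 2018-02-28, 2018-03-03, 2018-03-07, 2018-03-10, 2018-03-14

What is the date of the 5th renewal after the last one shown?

2018-03-31

Every event lands on a Wednesday or Saturday (gaps cycle 3, 4, 3, 4, 3, 4).
So the schedule is: every Wednesday and Saturday.
Next Saturday: 2018-03-17.
Next Wednesday: 2018-03-21.
Next Saturday: 2018-03-24.
Next Wednesday: 2018-03-28.
The following Saturday is 2018-03-31.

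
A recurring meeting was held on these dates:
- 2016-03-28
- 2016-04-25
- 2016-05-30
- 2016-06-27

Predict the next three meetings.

All Mondays; the gaps (28, 35, 28) vary with month length.
This is the last Monday of each month.
July 2016 ends with Monday 2016-07-25.
Last Monday of August 2016: 2016-08-29.
Last Monday of September 2016: 2016-09-26.

2016-07-25, 2016-08-29, 2016-09-26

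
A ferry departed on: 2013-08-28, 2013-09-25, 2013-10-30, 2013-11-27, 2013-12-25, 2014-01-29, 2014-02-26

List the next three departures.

All Wednesdays; the gaps (28, 35, 28, 28, 35, 28) vary with month length.
This is the last Wednesday of each month.
March 2014 ends with Wednesday 2014-03-26.
April 2014 ends with Wednesday 2014-04-30.
May 2014 ends with Wednesday 2014-05-28.

2014-03-26, 2014-04-30, 2014-05-28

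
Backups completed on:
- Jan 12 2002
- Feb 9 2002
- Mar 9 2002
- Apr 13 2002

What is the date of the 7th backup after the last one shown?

Nov 9 2002

All dates are Saturdays, 28, 28, 35 days apart.
Specifically, the 2nd Saturday of each month.
May 2002 — 2nd Saturday is May 11 2002.
June 2002 — 2nd Saturday is Jun 8 2002.
July 2002 — 2nd Saturday is Jul 13 2002.
August 2002 — 2nd Saturday is Aug 10 2002.
2nd Saturday of September 2002: Sep 14 2002.
October 2002 — 2nd Saturday is Oct 12 2002.
2nd Saturday of November 2002: Nov 9 2002.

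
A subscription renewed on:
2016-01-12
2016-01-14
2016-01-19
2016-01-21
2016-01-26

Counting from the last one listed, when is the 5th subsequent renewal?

The gap pattern 2, 5, 2, 5 repeats every 2 events.
These are the Tuesdays and Thursdays of each week.
The following Thursday is 2016-01-28.
The following Tuesday is 2016-02-02.
Next Thursday: 2016-02-04.
Next Tuesday: 2016-02-09.
Next Thursday: 2016-02-11.

2016-02-11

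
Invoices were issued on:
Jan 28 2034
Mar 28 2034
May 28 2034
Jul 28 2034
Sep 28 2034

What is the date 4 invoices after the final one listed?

May 28 2035

Each date is the 28th; the gaps (59, 61, 61, 62) track the month lengths.
The rule is the 28th of every 2 months.
Next: November 2034 → Nov 28 2034.
January 2035: Jan 28 2035.
March 2035: Mar 28 2035.
May 2035: May 28 2035.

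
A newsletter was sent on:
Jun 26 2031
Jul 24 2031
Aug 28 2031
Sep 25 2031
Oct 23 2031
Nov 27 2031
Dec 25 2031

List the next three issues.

Jan 22 2032, Feb 26 2032, Mar 25 2032

Gaps: 28, 35, 28, 28, 35, 28 days — a mix of 28 and 35. Every date is a Thursday.
Each is the 4th Thursday of its month.
January 2032 — 4th Thursday is Jan 22 2032.
4th Thursday of February 2032: Feb 26 2032.
4th Thursday of March 2032: Mar 25 2032.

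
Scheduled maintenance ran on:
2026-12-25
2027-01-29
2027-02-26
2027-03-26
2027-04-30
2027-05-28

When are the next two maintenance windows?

2027-06-25, 2027-07-30

These are Fridays with 35, 28, 28, 35, 28-day gaps.
Each is the final Friday of its month — 2027-01-29 is past the 28th, so '4th Friday' doesn't fit.
Last Friday of June 2027: 2027-06-25.
July 2027 ends with Friday 2027-07-30.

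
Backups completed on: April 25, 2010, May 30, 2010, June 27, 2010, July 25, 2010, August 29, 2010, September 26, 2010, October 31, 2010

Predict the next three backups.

Every date is a Sunday; gaps 35, 28, 28, 35, 28, 35 days.
Each is the last Sunday of its month (at least one falls on the 29th or later, ruling out '4th Sunday').
November 2010 ends with Sunday November 28, 2010.
December 2010 ends with Sunday December 26, 2010.
Last Sunday of January 2011: January 30, 2011.

November 28, 2010; December 26, 2010; January 30, 2011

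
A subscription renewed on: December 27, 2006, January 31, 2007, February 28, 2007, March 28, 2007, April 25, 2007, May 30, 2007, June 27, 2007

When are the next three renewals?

Every date is a Wednesday; gaps 35, 28, 28, 28, 35, 28 days.
Each is the last Wednesday of its month (at least one falls on the 29th or later, ruling out '4th Wednesday').
July 2007 ends with Wednesday July 25, 2007.
August 2007 ends with Wednesday August 29, 2007.
September 2007 ends with Wednesday September 26, 2007.

July 25, 2007; August 29, 2007; September 26, 2007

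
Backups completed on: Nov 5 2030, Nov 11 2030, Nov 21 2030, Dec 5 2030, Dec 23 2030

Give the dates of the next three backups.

Jan 14 2031, Feb 9 2031, Mar 11 2031

The spacing grows by 4 each time: 6, 10, 14, 18 days.
Next gap: 22 days. Dec 23 2030 + 22 days = Jan 14 2031.
Next gap: 26 days. Jan 14 2031 + 26 days = Feb 9 2031.
Next gap: 30 days. Feb 9 2031 + 30 days = Mar 11 2031.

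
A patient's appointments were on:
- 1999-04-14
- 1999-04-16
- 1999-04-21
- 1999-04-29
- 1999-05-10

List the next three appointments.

Intervals are 2, 5, 8, 11 days — an arithmetic progression with common difference 3.
Next gap: 14 days. 1999-05-10 + 14 days = 1999-05-24.
Next gap: 17 days. 1999-05-24 + 17 days = 1999-06-10.
Next gap: 20 days. 1999-06-10 + 20 days = 1999-06-30.

1999-05-24, 1999-06-10, 1999-06-30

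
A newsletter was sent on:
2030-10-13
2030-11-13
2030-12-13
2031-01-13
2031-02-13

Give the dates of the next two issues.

2031-03-13, 2031-04-13

Gaps: 31, 30, 31, 31 days — not constant. Every event is on the 13th of the month.
Pattern: the 13th of each month.
March 2031: 2031-03-13.
Next: April 2031 → 2031-04-13.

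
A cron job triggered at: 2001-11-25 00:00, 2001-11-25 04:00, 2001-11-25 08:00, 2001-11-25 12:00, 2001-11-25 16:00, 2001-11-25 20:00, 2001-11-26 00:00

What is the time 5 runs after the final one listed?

Gaps: 4, 4, 4, 4, 4, 4 hours — each event is 4 hours after the previous one.
2001-11-26 00:00 + 4 h = 2001-11-26 04:00.
2001-11-26 04:00 + 4 h = 2001-11-26 08:00.
2001-11-26 08:00 + 4 h = 2001-11-26 12:00.
2001-11-26 12:00 + 4 h = 2001-11-26 16:00.
2001-11-26 16:00 + 4 h = 2001-11-26 20:00.

2001-11-26 20:00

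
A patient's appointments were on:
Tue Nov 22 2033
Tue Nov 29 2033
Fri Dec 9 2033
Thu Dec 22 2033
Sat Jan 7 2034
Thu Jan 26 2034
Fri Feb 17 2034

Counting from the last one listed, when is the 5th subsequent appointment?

Gaps: 7, 10, 13, 16, 19, 22 days — each gap is 3 larger than the previous one.
Next gap: 25 days. Fri Feb 17 2034 + 25 days = Tue Mar 14 2034.
Next gap: 28 days. Tue Mar 14 2034 + 28 days = Tue Apr 11 2034.
Next gap: 31 days. Tue Apr 11 2034 + 31 days = Fri May 12 2034.
Next gap: 34 days. Fri May 12 2034 + 34 days = Thu Jun 15 2034.
Next gap: 37 days. Thu Jun 15 2034 + 37 days = Sat Jul 22 2034.

Sat Jul 22 2034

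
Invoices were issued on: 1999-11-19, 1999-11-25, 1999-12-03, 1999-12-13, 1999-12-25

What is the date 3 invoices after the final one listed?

The spacing grows by 2 each time: 6, 8, 10, 12 days.
Next gap: 14 days. 1999-12-25 + 14 days = 2000-01-08.
Next gap: 16 days. 2000-01-08 + 16 days = 2000-01-24.
Next gap: 18 days. 2000-01-24 + 18 days = 2000-02-11.

2000-02-11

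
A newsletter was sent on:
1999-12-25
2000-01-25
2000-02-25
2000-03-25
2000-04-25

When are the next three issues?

2000-05-25, 2000-06-25, 2000-07-25

The day-of-month is always 25 (31, 31, 29, 31 days between events).
So this recurs on the 25th of each month.
Next: May 2000 → 2000-05-25.
June 2000: 2000-06-25.
Next: July 2000 → 2000-07-25.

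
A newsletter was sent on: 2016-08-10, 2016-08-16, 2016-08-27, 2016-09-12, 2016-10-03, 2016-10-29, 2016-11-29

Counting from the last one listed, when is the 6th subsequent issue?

Gaps: 6, 11, 16, 21, 26, 31 days — each gap is 5 larger than the previous one.
Next gap: 36 days. 2016-11-29 + 36 days = 2017-01-04.
Next gap: 41 days. 2017-01-04 + 41 days = 2017-02-14.
Next gap: 46 days. 2017-02-14 + 46 days = 2017-04-01.
Next gap: 51 days. 2017-04-01 + 51 days = 2017-05-22.
Next gap: 56 days. 2017-05-22 + 56 days = 2017-07-17.
Next gap: 61 days. 2017-07-17 + 61 days = 2017-09-16.

2017-09-16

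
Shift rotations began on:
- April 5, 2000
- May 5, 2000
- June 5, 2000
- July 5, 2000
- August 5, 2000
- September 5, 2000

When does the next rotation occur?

October 5, 2000

Each date is the 5th; the gaps (30, 31, 30, 31, 31) track the month lengths.
The rule is the 5th of each month.
October 2000: October 5, 2000.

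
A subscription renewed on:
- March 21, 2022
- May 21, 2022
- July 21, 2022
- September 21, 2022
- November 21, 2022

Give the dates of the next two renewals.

January 21, 2023; March 21, 2023

The day-of-month is always 21 (61, 61, 62, 61 days between events).
So this recurs on the 21st of every 2 months.
Next: January 2023 → January 21, 2023.
Next: March 2023 → March 21, 2023.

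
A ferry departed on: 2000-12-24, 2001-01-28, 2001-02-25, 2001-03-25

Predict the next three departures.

2001-04-22, 2001-05-27, 2001-06-24

All dates are Sundays, 35, 28, 28 days apart.
Specifically, the 4th Sunday of each month.
April 2001 — 4th Sunday is 2001-04-22.
4th Sunday of May 2001: 2001-05-27.
June 2001 — 4th Sunday is 2001-06-24.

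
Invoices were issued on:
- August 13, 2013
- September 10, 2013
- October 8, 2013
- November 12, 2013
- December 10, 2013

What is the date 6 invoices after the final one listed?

These are Tuesdays at 28- or 35-day spacing (28, 28, 35, 28).
The pattern: 2nd Tuesday of the month.
2nd Tuesday of January 2014: January 14, 2014.
February 2014 — 2nd Tuesday is February 11, 2014.
March 2014 — 2nd Tuesday is March 11, 2014.
2nd Tuesday of April 2014: April 8, 2014.
May 2014 — 2nd Tuesday is May 13, 2014.
2nd Tuesday of June 2014: June 10, 2014.

June 10, 2014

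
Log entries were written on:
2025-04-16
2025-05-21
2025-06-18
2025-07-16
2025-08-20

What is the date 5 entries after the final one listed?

2026-01-21

Gaps: 35, 28, 28, 35 days — a mix of 28 and 35. Every date is a Wednesday.
Each is the 3rd Wednesday of its month.
3rd Wednesday of September 2025: 2025-09-17.
October 2025 — 3rd Wednesday is 2025-10-15.
3rd Wednesday of November 2025: 2025-11-19.
December 2025 — 3rd Wednesday is 2025-12-17.
3rd Wednesday of January 2026: 2026-01-21.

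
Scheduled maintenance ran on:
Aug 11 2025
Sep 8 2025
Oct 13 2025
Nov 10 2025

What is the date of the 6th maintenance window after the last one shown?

May 11 2026

Gaps: 28, 35, 28 days — a mix of 28 and 35. Every date is a Monday.
Each is the 2nd Monday of its month.
December 2025 — 2nd Monday is Dec 8 2025.
January 2026 — 2nd Monday is Jan 12 2026.
February 2026 — 2nd Monday is Feb 9 2026.
2nd Monday of March 2026: Mar 9 2026.
2nd Monday of April 2026: Apr 13 2026.
May 2026 — 2nd Monday is May 11 2026.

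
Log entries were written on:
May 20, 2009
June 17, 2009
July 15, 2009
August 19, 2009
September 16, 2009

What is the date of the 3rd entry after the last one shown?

These are Wednesdays at 28- or 35-day spacing (28, 28, 35, 28).
The pattern: 3rd Wednesday of the month.
3rd Wednesday of October 2009: October 21, 2009.
November 2009 — 3rd Wednesday is November 18, 2009.
3rd Wednesday of December 2009: December 16, 2009.

December 16, 2009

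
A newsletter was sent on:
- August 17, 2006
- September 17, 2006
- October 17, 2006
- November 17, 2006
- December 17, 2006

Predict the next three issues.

January 17, 2007; February 17, 2007; March 17, 2007

Each date is the 17th; the gaps (31, 30, 31, 30) track the month lengths.
The rule is the 17th of each month.
Next: January 2007 → January 17, 2007.
Next: February 2007 → February 17, 2007.
Next: March 2007 → March 17, 2007.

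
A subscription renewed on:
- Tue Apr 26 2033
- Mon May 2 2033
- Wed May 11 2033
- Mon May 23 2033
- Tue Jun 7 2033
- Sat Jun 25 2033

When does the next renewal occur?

Sat Jul 16 2033

Gaps: 6, 9, 12, 15, 18 days — each gap is 3 larger than the previous one.
Next gap: 21 days. Sat Jun 25 2033 + 21 days = Sat Jul 16 2033.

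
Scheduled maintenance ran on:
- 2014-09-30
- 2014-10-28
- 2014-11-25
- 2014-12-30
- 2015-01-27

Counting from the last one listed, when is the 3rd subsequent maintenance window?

2015-04-28

Every date is a Tuesday; gaps 28, 28, 35, 28 days.
Each is the last Tuesday of its month (at least one falls on the 29th or later, ruling out '4th Tuesday').
Last Tuesday of February 2015: 2015-02-24.
March 2015 ends with Tuesday 2015-03-31.
Last Tuesday of April 2015: 2015-04-28.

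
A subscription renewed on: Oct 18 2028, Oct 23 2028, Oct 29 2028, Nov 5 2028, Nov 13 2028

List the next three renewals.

Nov 22 2028, Dec 2 2028, Dec 13 2028

Intervals are 5, 6, 7, 8 days — an arithmetic progression with common difference 1.
Next gap: 9 days. Nov 13 2028 + 9 days = Nov 22 2028.
Next gap: 10 days. Nov 22 2028 + 10 days = Dec 2 2028.
Next gap: 11 days. Dec 2 2028 + 11 days = Dec 13 2028.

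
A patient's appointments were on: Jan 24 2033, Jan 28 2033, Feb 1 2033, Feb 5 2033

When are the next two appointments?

The spacing is 4, 4, 4 days — always 4 days.
Feb 5 2033 + 4 days = Feb 9 2033.
Feb 9 2033 + 4 days = Feb 13 2033.

Feb 9 2033, Feb 13 2033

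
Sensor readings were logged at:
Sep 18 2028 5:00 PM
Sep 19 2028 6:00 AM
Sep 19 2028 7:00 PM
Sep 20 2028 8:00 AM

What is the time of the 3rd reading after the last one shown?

Sep 21 2028 11:00 PM

Gaps: 13, 13, 13 hours — each event is 13 hours after the previous one.
Sep 20 2028 8:00 AM + 13 h = Sep 20 2028 9:00 PM.
Sep 20 2028 9:00 PM + 13 h = Sep 21 2028 10:00 AM.
Sep 21 2028 10:00 AM + 13 h = Sep 21 2028 11:00 PM.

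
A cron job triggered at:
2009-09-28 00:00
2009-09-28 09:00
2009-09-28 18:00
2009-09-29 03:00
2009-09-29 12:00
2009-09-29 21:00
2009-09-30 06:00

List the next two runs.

The interval is a steady 9 hours (9, 9, 9, 9, 9, 9).
2009-09-30 06:00 + 9 h = 2009-09-30 15:00.
2009-09-30 15:00 + 9 h = 2009-10-01 00:00.

2009-09-30 15:00, 2009-10-01 00:00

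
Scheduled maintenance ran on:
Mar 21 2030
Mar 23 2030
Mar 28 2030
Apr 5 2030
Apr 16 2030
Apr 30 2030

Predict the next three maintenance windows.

The spacing grows by 3 each time: 2, 5, 8, 11, 14 days.
Next gap: 17 days. Apr 30 2030 + 17 days = May 17 2030.
Next gap: 20 days. May 17 2030 + 20 days = Jun 6 2030.
Next gap: 23 days. Jun 6 2030 + 23 days = Jun 29 2030.

May 17 2030, Jun 6 2030, Jun 29 2030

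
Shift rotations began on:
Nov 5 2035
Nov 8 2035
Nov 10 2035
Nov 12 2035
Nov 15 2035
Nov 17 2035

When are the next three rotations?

Every event lands on a Monday or Thursday or Saturday (gaps cycle 3, 2, 2, 3, 2).
So the schedule is: every Monday, Thursday and Saturday.
The following Monday is Nov 19 2035.
Next Thursday: Nov 22 2035.
The following Saturday is Nov 24 2035.

Nov 19 2035, Nov 22 2035, Nov 24 2035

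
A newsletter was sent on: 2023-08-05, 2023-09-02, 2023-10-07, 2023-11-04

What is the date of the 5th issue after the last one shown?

2024-04-06

All dates are Saturdays, 28, 35, 28 days apart.
Specifically, the 1st Saturday of each month.
1st Saturday of December 2023: 2023-12-02.
1st Saturday of January 2024: 2024-01-06.
February 2024 — 1st Saturday is 2024-02-03.
March 2024 — 1st Saturday is 2024-03-02.
1st Saturday of April 2024: 2024-04-06.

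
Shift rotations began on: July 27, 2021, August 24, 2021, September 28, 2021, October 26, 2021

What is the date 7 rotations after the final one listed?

May 24, 2022

All dates are Tuesdays, 28, 35, 28 days apart.
Specifically, the 4th Tuesday of each month.
4th Tuesday of November 2021: November 23, 2021.
December 2021 — 4th Tuesday is December 28, 2021.
January 2022 — 4th Tuesday is January 25, 2022.
February 2022 — 4th Tuesday is February 22, 2022.
4th Tuesday of March 2022: March 22, 2022.
4th Tuesday of April 2022: April 26, 2022.
4th Tuesday of May 2022: May 24, 2022.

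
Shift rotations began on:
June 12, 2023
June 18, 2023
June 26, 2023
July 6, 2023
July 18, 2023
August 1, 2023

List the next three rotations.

Gaps: 6, 8, 10, 12, 14 days — each gap is 2 larger than the previous one.
Next gap: 16 days. August 1, 2023 + 16 days = August 17, 2023.
Next gap: 18 days. August 17, 2023 + 18 days = September 4, 2023.
Next gap: 20 days. September 4, 2023 + 20 days = September 24, 2023.

August 17, 2023; September 4, 2023; September 24, 2023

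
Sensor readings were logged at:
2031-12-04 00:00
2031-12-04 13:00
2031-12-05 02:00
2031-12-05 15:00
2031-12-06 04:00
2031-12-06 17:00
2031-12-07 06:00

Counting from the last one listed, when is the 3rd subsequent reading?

Spacing: 13, 13, 13, 13, 13, 13 h — constant 13 h.
2031-12-07 06:00 + 13 h = 2031-12-07 19:00.
2031-12-07 19:00 + 13 h = 2031-12-08 08:00.
2031-12-08 08:00 + 13 h = 2031-12-08 21:00.

2031-12-08 21:00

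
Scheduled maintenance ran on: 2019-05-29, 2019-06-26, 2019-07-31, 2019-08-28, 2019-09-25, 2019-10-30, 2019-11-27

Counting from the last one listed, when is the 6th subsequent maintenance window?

All Wednesdays; the gaps (28, 35, 28, 28, 35, 28) vary with month length.
This is the last Wednesday of each month.
December 2019 ends with Wednesday 2019-12-25.
January 2020 ends with Wednesday 2020-01-29.
Last Wednesday of February 2020: 2020-02-26.
March 2020 ends with Wednesday 2020-03-25.
Last Wednesday of April 2020: 2020-04-29.
May 2020 ends with Wednesday 2020-05-27.

2020-05-27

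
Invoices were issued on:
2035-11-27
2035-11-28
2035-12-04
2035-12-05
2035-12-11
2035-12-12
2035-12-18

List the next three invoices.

Every event lands on a Tuesday or Wednesday (gaps cycle 1, 6, 1, 6, 1, 6).
So the schedule is: every Tuesday and Wednesday.
Next Wednesday: 2035-12-19.
The following Tuesday is 2035-12-25.
The following Wednesday is 2035-12-26.

2035-12-19, 2035-12-25, 2035-12-26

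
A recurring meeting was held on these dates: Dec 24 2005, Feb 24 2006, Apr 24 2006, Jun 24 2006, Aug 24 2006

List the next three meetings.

The day-of-month is always 24 (62, 59, 61, 61 days between events).
So this recurs on the 24th of every 2 months.
October 2006: Oct 24 2006.
December 2006: Dec 24 2006.
February 2007: Feb 24 2007.

Oct 24 2006, Dec 24 2006, Feb 24 2007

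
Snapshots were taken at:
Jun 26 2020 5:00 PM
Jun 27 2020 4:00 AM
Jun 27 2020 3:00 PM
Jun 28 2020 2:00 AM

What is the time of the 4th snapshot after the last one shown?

Spacing: 11, 11, 11 h — constant 11 h.
Jun 28 2020 2:00 AM + 11 h = Jun 28 2020 1:00 PM.
Jun 28 2020 1:00 PM + 11 h = Jun 29 2020 12:00 AM.
Jun 29 2020 12:00 AM + 11 h = Jun 29 2020 11:00 AM.
Jun 29 2020 11:00 AM + 11 h = Jun 29 2020 10:00 PM.

Jun 29 2020 10:00 PM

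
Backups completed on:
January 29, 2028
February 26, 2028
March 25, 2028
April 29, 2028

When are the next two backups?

Every date is a Saturday; gaps 28, 28, 35 days.
Each is the last Saturday of its month (at least one falls on the 29th or later, ruling out '4th Saturday').
May 2028 ends with Saturday May 27, 2028.
June 2028 ends with Saturday June 24, 2028.

May 27, 2028; June 24, 2028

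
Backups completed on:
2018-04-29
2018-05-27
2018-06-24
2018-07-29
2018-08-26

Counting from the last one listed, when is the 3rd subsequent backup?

These are Sundays with 28, 28, 35, 28-day gaps.
Each is the final Sunday of its month — 2018-04-29 is past the 28th, so '4th Sunday' doesn't fit.
September 2018 ends with Sunday 2018-09-30.
Last Sunday of October 2018: 2018-10-28.
Last Sunday of November 2018: 2018-11-25.

2018-11-25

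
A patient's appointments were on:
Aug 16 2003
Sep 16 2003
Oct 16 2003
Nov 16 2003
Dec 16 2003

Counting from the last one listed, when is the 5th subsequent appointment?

May 16 2004

The day-of-month is always 16 (31, 30, 31, 30 days between events).
So this recurs on the 16th of each month.
January 2004: Jan 16 2004.
February 2004: Feb 16 2004.
March 2004: Mar 16 2004.
Next: April 2004 → Apr 16 2004.
May 2004: May 16 2004.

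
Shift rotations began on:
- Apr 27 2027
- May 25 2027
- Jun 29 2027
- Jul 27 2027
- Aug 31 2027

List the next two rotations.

All Tuesdays; the gaps (28, 35, 28, 35) vary with month length.
This is the last Tuesday of each month.
September 2027 ends with Tuesday Sep 28 2027.
Last Tuesday of October 2027: Oct 26 2027.

Sep 28 2027, Oct 26 2027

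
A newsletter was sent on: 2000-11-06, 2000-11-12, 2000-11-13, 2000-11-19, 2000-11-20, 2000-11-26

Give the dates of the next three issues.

2000-11-27, 2000-12-03, 2000-12-04

The gap pattern 6, 1, 6, 1, 6 repeats every 2 events.
These are the Mondays and Sundays of each week.
The following Monday is 2000-11-27.
Next Sunday: 2000-12-03.
The following Monday is 2000-12-04.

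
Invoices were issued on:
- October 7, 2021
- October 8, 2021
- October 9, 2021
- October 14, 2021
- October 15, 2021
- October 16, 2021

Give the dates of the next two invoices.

The gap pattern 1, 1, 5, 1, 1 repeats every 3 events.
These are the Thursdays, Fridays and Saturdays of each week.
The following Thursday is October 21, 2021.
Next Friday: October 22, 2021.

October 21, 2021; October 22, 2021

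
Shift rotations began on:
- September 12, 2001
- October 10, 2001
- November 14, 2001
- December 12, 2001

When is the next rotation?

January 9, 2002

These are Wednesdays at 28- or 35-day spacing (28, 35, 28).
The pattern: 2nd Wednesday of the month.
2nd Wednesday of January 2002: January 9, 2002.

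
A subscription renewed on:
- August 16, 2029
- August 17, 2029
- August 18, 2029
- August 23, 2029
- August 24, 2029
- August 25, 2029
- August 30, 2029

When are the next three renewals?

August 31, 2029; September 1, 2029; September 6, 2029

Every event lands on a Thursday or Friday or Saturday (gaps cycle 1, 1, 5, 1, 1, 5).
So the schedule is: every Thursday, Friday and Saturday.
The following Friday is August 31, 2029.
The following Saturday is September 1, 2029.
Next Thursday: September 6, 2029.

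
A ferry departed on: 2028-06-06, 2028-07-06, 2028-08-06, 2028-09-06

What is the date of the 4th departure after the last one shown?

2029-01-06

The day-of-month is always 6 (30, 31, 31 days between events).
So this recurs on the 6th of each month.
October 2028: 2028-10-06.
November 2028: 2028-11-06.
Next: December 2028 → 2028-12-06.
January 2029: 2029-01-06.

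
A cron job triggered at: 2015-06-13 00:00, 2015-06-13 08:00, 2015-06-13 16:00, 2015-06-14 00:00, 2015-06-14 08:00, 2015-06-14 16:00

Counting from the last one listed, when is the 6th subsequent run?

2015-06-16 16:00

Gaps: 8, 8, 8, 8, 8 hours — each event is 8 hours after the previous one.
2015-06-14 16:00 + 8 h = 2015-06-15 00:00.
2015-06-15 00:00 + 8 h = 2015-06-15 08:00.
2015-06-15 08:00 + 8 h = 2015-06-15 16:00.
2015-06-15 16:00 + 8 h = 2015-06-16 00:00.
2015-06-16 00:00 + 8 h = 2015-06-16 08:00.
2015-06-16 08:00 + 8 h = 2015-06-16 16:00.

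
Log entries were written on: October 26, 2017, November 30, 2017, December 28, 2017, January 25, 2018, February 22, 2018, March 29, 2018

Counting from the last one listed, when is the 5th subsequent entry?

August 30, 2018

Every date is a Thursday; gaps 35, 28, 28, 28, 35 days.
Each is the last Thursday of its month (at least one falls on the 29th or later, ruling out '4th Thursday').
April 2018 ends with Thursday April 26, 2018.
Last Thursday of May 2018: May 31, 2018.
Last Thursday of June 2018: June 28, 2018.
Last Thursday of July 2018: July 26, 2018.
August 2018 ends with Thursday August 30, 2018.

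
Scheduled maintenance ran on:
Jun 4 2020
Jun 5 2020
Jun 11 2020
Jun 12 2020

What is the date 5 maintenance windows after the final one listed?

Gaps: 1, 6, 1 days — not constant, but cyclic with period 2.
The events fall on every Thursday and Friday.
Next Thursday: Jun 18 2020.
Next Friday: Jun 19 2020.
The following Thursday is Jun 25 2020.
The following Friday is Jun 26 2020.
Next Thursday: Jul 2 2020.

Jul 2 2020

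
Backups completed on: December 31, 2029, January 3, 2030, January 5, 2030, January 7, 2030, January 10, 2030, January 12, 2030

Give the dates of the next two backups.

January 14, 2030; January 17, 2030

The gap pattern 3, 2, 2, 3, 2 repeats every 3 events.
These are the Mondays, Thursdays and Saturdays of each week.
The following Monday is January 14, 2030.
The following Thursday is January 17, 2030.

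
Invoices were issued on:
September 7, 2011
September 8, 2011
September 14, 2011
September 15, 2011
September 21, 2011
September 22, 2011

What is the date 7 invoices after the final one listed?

October 19, 2011

Every event lands on a Wednesday or Thursday (gaps cycle 1, 6, 1, 6, 1).
So the schedule is: every Wednesday and Thursday.
Next Wednesday: September 28, 2011.
Next Thursday: September 29, 2011.
The following Wednesday is October 5, 2011.
Next Thursday: October 6, 2011.
The following Wednesday is October 12, 2011.
Next Thursday: October 13, 2011.
The following Wednesday is October 19, 2011.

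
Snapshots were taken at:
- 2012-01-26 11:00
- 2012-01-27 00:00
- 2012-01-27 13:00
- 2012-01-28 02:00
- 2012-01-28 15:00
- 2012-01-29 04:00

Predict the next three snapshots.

Spacing: 13, 13, 13, 13, 13 h — constant 13 h.
2012-01-29 04:00 + 13 h = 2012-01-29 17:00.
2012-01-29 17:00 + 13 h = 2012-01-30 06:00.
2012-01-30 06:00 + 13 h = 2012-01-30 19:00.

2012-01-29 17:00, 2012-01-30 06:00, 2012-01-30 19:00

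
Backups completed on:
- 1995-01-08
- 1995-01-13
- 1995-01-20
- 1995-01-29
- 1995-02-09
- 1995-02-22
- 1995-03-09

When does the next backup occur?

Gaps: 5, 7, 9, 11, 13, 15 days — each gap is 2 larger than the previous one.
Next gap: 17 days. 1995-03-09 + 17 days = 1995-03-26.

1995-03-26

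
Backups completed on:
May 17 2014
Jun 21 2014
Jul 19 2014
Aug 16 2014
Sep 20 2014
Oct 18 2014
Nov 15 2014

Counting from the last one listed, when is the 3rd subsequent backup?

Feb 21 2015

These are Saturdays at 28- or 35-day spacing (35, 28, 28, 35, 28, 28).
The pattern: 3rd Saturday of the month.
3rd Saturday of December 2014: Dec 20 2014.
January 2015 — 3rd Saturday is Jan 17 2015.
3rd Saturday of February 2015: Feb 21 2015.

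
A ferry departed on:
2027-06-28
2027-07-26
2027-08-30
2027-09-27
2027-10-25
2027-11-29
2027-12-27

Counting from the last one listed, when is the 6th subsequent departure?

2028-06-26

Every date is a Monday; gaps 28, 35, 28, 28, 35, 28 days.
Each is the last Monday of its month (at least one falls on the 29th or later, ruling out '4th Monday').
January 2028 ends with Monday 2028-01-31.
February 2028 ends with Monday 2028-02-28.
Last Monday of March 2028: 2028-03-27.
April 2028 ends with Monday 2028-04-24.
May 2028 ends with Monday 2028-05-29.
Last Monday of June 2028: 2028-06-26.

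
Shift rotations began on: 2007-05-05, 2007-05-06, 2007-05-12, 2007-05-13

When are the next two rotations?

2007-05-19, 2007-05-20

Every event lands on a Saturday or Sunday (gaps cycle 1, 6, 1).
So the schedule is: every Saturday and Sunday.
Next Saturday: 2007-05-19.
The following Sunday is 2007-05-20.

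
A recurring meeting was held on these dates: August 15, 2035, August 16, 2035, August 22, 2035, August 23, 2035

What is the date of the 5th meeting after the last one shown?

Gaps: 1, 6, 1 days — not constant, but cyclic with period 2.
The events fall on every Wednesday and Thursday.
The following Wednesday is August 29, 2035.
Next Thursday: August 30, 2035.
The following Wednesday is September 5, 2035.
The following Thursday is September 6, 2035.
Next Wednesday: September 12, 2035.

September 12, 2035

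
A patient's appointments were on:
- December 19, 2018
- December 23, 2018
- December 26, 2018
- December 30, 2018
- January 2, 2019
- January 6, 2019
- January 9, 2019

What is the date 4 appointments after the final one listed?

Every event lands on a Wednesday or Sunday (gaps cycle 4, 3, 4, 3, 4, 3).
So the schedule is: every Wednesday and Sunday.
The following Sunday is January 13, 2019.
The following Wednesday is January 16, 2019.
The following Sunday is January 20, 2019.
The following Wednesday is January 23, 2019.

January 23, 2019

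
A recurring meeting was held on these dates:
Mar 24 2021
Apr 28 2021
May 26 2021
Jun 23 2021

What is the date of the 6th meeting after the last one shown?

Dec 22 2021

These are Wednesdays at 28- or 35-day spacing (35, 28, 28).
The pattern: 4th Wednesday of the month.
July 2021 — 4th Wednesday is Jul 28 2021.
August 2021 — 4th Wednesday is Aug 25 2021.
September 2021 — 4th Wednesday is Sep 22 2021.
4th Wednesday of October 2021: Oct 27 2021.
4th Wednesday of November 2021: Nov 24 2021.
4th Wednesday of December 2021: Dec 22 2021.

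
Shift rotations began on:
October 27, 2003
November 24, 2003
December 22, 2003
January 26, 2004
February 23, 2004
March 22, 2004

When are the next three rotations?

These are Mondays at 28- or 35-day spacing (28, 28, 35, 28, 28).
The pattern: 4th Monday of the month.
April 2004 — 4th Monday is April 26, 2004.
4th Monday of May 2004: May 24, 2004.
June 2004 — 4th Monday is June 28, 2004.

April 26, 2004; May 24, 2004; June 28, 2004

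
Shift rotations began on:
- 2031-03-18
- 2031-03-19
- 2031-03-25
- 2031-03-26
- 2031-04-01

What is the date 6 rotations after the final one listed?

2031-04-22

Gaps: 1, 6, 1, 6 days — not constant, but cyclic with period 2.
The events fall on every Tuesday and Wednesday.
Next Wednesday: 2031-04-02.
Next Tuesday: 2031-04-08.
The following Wednesday is 2031-04-09.
Next Tuesday: 2031-04-15.
Next Wednesday: 2031-04-16.
Next Tuesday: 2031-04-22.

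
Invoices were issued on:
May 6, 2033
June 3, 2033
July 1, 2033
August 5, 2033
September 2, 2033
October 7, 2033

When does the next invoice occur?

November 4, 2033

Gaps: 28, 28, 35, 28, 35 days — a mix of 28 and 35. Every date is a Friday.
Each is the 1st Friday of its month.
1st Friday of November 2033: November 4, 2033.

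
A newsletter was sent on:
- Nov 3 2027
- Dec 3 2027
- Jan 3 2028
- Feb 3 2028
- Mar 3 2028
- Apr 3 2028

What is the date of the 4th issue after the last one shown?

The day-of-month is always 3 (30, 31, 31, 29, 31 days between events).
So this recurs on the 3rd of each month.
May 2028: May 3 2028.
Next: June 2028 → Jun 3 2028.
Next: July 2028 → Jul 3 2028.
August 2028: Aug 3 2028.

Aug 3 2028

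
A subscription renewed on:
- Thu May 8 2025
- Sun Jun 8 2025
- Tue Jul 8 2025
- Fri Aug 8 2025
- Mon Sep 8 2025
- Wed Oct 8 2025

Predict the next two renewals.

Sat Nov 8 2025, Mon Dec 8 2025

Each date is the 8th; the gaps (31, 30, 31, 31, 30) track the month lengths.
The rule is the 8th of each month.
Next: November 2025 → Sat Nov 8 2025.
Next: December 2025 → Mon Dec 8 2025.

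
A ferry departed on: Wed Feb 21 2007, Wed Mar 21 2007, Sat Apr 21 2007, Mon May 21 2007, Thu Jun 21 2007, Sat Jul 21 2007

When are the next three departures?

Tue Aug 21 2007, Fri Sep 21 2007, Sun Oct 21 2007

The day-of-month is always 21 (28, 31, 30, 31, 30 days between events).
So this recurs on the 21st of each month.
Next: August 2007 → Tue Aug 21 2007.
September 2007: Fri Sep 21 2007.
October 2007: Sun Oct 21 2007.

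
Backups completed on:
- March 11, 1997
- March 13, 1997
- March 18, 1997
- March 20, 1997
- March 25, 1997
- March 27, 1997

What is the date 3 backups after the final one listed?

April 8, 1997

Every event lands on a Tuesday or Thursday (gaps cycle 2, 5, 2, 5, 2).
So the schedule is: every Tuesday and Thursday.
The following Tuesday is April 1, 1997.
Next Thursday: April 3, 1997.
The following Tuesday is April 8, 1997.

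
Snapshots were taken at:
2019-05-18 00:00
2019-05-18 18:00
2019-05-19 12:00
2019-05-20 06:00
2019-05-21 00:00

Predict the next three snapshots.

2019-05-21 18:00, 2019-05-22 12:00, 2019-05-23 06:00

Spacing: 18, 18, 18, 18 h — constant 18 h.
2019-05-21 00:00 + 18 h = 2019-05-21 18:00.
2019-05-21 18:00 + 18 h = 2019-05-22 12:00.
2019-05-22 12:00 + 18 h = 2019-05-23 06:00.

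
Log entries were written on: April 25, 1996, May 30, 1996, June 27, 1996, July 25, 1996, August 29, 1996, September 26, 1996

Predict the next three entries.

October 31, 1996; November 28, 1996; December 26, 1996

Every date is a Thursday; gaps 35, 28, 28, 35, 28 days.
Each is the last Thursday of its month (at least one falls on the 29th or later, ruling out '4th Thursday').
October 1996 ends with Thursday October 31, 1996.
Last Thursday of November 1996: November 28, 1996.
Last Thursday of December 1996: December 26, 1996.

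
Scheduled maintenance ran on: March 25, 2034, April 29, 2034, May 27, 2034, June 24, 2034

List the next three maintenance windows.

All Saturdays; the gaps (35, 28, 28) vary with month length.
This is the last Saturday of each month.
Last Saturday of July 2034: July 29, 2034.
August 2034 ends with Saturday August 26, 2034.
September 2034 ends with Saturday September 30, 2034.

July 29, 2034; August 26, 2034; September 30, 2034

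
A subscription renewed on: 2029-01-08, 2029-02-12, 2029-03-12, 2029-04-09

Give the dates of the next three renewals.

2029-05-14, 2029-06-11, 2029-07-09

Gaps: 35, 28, 28 days — a mix of 28 and 35. Every date is a Monday.
Each is the 2nd Monday of its month.
2nd Monday of May 2029: 2029-05-14.
June 2029 — 2nd Monday is 2029-06-11.
2nd Monday of July 2029: 2029-07-09.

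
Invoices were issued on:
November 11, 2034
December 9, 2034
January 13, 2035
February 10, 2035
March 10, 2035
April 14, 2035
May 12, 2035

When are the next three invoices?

These are Saturdays at 28- or 35-day spacing (28, 35, 28, 28, 35, 28).
The pattern: 2nd Saturday of the month.
June 2035 — 2nd Saturday is June 9, 2035.
2nd Saturday of July 2035: July 14, 2035.
2nd Saturday of August 2035: August 11, 2035.

June 9, 2035; July 14, 2035; August 11, 2035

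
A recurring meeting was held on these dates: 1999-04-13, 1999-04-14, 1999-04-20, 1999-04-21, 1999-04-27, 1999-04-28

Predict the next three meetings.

Every event lands on a Tuesday or Wednesday (gaps cycle 1, 6, 1, 6, 1).
So the schedule is: every Tuesday and Wednesday.
The following Tuesday is 1999-05-04.
The following Wednesday is 1999-05-05.
Next Tuesday: 1999-05-11.

1999-05-04, 1999-05-05, 1999-05-11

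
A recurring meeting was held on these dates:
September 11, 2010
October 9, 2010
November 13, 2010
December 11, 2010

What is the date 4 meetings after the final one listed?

April 9, 2011

Gaps: 28, 35, 28 days — a mix of 28 and 35. Every date is a Saturday.
Each is the 2nd Saturday of its month.
2nd Saturday of January 2011: January 8, 2011.
2nd Saturday of February 2011: February 12, 2011.
2nd Saturday of March 2011: March 12, 2011.
April 2011 — 2nd Saturday is April 9, 2011.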